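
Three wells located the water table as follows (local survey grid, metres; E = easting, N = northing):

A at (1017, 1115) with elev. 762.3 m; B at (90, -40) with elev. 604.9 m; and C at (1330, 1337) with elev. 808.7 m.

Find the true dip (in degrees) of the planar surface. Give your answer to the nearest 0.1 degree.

7.2°

Let the plane be z = a·E + b·N + c.
B−A: −927a − 1155b = −157.4;  C−A: 313a + 222b = 46.4.
Solving gives a = 0.11976, b = 0.04016.
Gradient magnitude |∇z| = √(a² + b²) = √(0.01434 + 0.00161) = 0.12631.
True dip = arctan(0.12631) = 7.2°, dipping toward WSW (azimuth ≈ 251°).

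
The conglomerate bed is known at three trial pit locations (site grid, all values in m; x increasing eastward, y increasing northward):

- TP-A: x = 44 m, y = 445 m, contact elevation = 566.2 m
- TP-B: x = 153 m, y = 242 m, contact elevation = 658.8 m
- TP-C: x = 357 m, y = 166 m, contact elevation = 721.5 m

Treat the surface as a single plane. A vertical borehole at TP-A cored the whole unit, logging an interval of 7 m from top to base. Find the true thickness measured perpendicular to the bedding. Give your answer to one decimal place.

Two edge vectors: TP-A→TP-B = (109, -203, 92.6), TP-A→TP-C = (313, -279, 155.3).
Normal n = (TP-A→TP-B) × (TP-A→TP-C) = (-5690.5, 12056.1, 33128).
So ∂z/∂x = −n_x/n_z = 0.17177 and ∂z/∂y = −n_y/n_z = −0.36392.
|∇z| = √(a²+b²) = 0.40243, so dip δ = arctan(0.40243) = 21.92°.
True thickness = vertical thickness × cos δ = 7 × cos 21.92° = 6.5 m.

6.5 m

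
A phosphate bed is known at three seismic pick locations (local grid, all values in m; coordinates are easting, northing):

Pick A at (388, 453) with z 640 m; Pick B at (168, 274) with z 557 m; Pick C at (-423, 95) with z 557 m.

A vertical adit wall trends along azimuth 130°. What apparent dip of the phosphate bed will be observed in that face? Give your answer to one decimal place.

32.9°

Two edge vectors: Pick A→Pick B = (-220, -179, -83), Pick A→Pick C = (-811, -358, -83).
Normal n = (Pick A→Pick B) × (Pick A→Pick C) = (-14857, 49053, -66409).
So ∂z/∂easting = −n_x/n_z = −0.22372 and ∂z/∂northing = −n_y/n_z = 0.73865.
Unit vector along 130° is (sin 130°, cos 130°) = (0.7660, -0.6428).
Slope in that direction = a·(0.7660) + b·(-0.6428) = −0.64617.
Apparent dip = arctan|0.64617| = 32.9° (true dip is 37.7°, so apparent ≤ true as expected).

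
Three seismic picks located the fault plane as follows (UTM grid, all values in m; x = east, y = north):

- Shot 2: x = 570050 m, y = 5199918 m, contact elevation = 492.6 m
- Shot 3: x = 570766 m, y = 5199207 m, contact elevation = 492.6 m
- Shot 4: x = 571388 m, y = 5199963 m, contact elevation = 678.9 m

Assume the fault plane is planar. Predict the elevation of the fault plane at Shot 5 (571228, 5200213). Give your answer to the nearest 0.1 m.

691.3 m

Let the plane be z = a·x + b·y + c.
Shot 3−Shot 2: 716a − 711b = 0;  Shot 4−Shot 2: 1338a + 45b = 186.3.
Solving gives a = 0.134676342, b = 0.135623433.
Then c = 492.6 − a·570050 − b·5199918 = −781510.38.
At (571228, 5200213): z = 76930.9 + 705270.7 − 781510.38 = 691.3 m.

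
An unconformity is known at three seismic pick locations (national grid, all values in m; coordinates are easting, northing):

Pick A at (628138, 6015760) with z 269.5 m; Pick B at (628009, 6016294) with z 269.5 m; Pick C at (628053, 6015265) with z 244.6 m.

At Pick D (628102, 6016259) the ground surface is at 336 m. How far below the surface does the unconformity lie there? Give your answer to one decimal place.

56.2 m

Let the plane be z = a·easting + b·northing + c.
Pick B−Pick A: −129a + 534b = 0;  Pick C−Pick A: −85a − 495b = −24.9.
Solving gives a = 0.121713580, b = 0.029402719.
Then c = 269.5 − a·628138 − b·6015760 = −253063.12.
At (628102, 6016259): z_contact = 76448.54 + 176894.37 − 253063.12 = 279.79 m.
Depth below ground = 336 − 279.79 = 56.2 m.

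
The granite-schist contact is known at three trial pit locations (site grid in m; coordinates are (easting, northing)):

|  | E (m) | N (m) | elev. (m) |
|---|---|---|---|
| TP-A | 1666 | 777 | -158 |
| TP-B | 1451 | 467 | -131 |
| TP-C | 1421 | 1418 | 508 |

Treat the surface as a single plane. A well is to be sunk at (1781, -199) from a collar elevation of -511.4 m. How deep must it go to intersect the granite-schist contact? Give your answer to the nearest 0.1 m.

Two edge vectors: TP-A→TP-B = (-215, -310, 27), TP-A→TP-C = (-245, 641, 666).
Normal n = (TP-A→TP-B) × (TP-A→TP-C) = (-223767, 136575, -213765).
So ∂z/∂E = −n_x/n_z = −1.046790 and ∂z/∂N = −n_y/n_z = 0.638903.
Intercept c from TP-A: -158 + 1743.95 − 496.43 = 1089.52.
At (1781, -199): z_contact = −1864.33 − 127.14 + 1089.52 = -901.95 m.
Depth below ground = -511.4 − (-901.95) = 390.5 m.

390.5 m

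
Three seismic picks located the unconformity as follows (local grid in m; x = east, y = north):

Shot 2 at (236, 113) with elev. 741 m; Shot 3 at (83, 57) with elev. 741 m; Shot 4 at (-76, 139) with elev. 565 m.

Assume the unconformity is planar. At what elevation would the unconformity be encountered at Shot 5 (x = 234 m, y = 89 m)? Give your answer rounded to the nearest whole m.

770 m

Let the plane be z = a·x + b·y + c.
Shot 3−Shot 2: −153a − 56b = 0;  Shot 4−Shot 2: −312a + 26b = −176.
Solving gives a = 0.45949, b = −1.25538.
Then c = 741 − a·236 − b·113 = 774.42.
At (234, 89): z = 107.5 − 111.7 + 774.42 = 770.2 m.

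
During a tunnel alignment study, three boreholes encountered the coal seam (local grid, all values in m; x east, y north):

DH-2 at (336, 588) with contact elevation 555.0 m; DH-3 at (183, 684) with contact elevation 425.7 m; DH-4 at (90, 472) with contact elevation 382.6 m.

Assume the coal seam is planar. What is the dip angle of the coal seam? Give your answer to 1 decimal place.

Two edge vectors: DH-2→DH-3 = (-153, 96, -129.3), DH-2→DH-4 = (-246, -116, -172.4).
Normal n = (DH-2→DH-3) × (DH-2→DH-4) = (-31549.2, 5430.6, 41364).
So ∂z/∂x = −n_x/n_z = 0.76272 and ∂z/∂y = −n_y/n_z = −0.13129.
Gradient magnitude |∇z| = √(a² + b²) = √(0.58174 + 0.01724) = 0.77394.
True dip = arctan(0.77394) = 37.7°, dipping toward W (azimuth ≈ 280°).

37.7°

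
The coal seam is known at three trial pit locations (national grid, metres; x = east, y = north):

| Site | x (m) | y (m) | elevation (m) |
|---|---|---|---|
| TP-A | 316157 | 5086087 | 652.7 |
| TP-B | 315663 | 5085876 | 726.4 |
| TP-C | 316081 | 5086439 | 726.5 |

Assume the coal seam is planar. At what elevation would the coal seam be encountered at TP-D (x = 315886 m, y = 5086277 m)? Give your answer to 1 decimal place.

Let the plane be z = a·x + b·y + c.
TP-B−TP-A: −494a − 211b = 73.7;  TP-C−TP-A: −76a + 352b = 73.8.
Solving gives a = −0.218583223, b = 0.162464986.
Then c = 652.7 − a·316157 − b·5086087 = −756551.74.
At (315886, 5086277): z = −69047.4 + 826341.9 − 756551.74 = 742.8 m.

742.8 m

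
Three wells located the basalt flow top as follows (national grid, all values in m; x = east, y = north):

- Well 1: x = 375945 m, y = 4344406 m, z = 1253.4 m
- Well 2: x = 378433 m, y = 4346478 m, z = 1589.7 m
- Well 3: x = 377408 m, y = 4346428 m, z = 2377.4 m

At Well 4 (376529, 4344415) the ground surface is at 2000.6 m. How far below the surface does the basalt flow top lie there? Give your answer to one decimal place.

1218.5 m

Two edge vectors: Well 1→Well 2 = (2488, 2072, 336.3), Well 1→Well 3 = (1463, 2022, 1124).
Normal n = (Well 1→Well 2) × (Well 1→Well 3) = (1648929.4, -2304505.1, 1999400).
So ∂z/∂x = −n_x/n_z = −0.824712114 and ∂z/∂y = −n_y/n_z = 1.152598329.
Intercept c from Well 1: 1253.4 + 310046.40 − 5007355.10 = −4696055.30.
At (376529, 4344415): z_contact = −310528.03 + 5007365.47 − 4696055.30 = 782.14 m.
Depth below ground = 2000.6 − 782.14 = 1218.5 m.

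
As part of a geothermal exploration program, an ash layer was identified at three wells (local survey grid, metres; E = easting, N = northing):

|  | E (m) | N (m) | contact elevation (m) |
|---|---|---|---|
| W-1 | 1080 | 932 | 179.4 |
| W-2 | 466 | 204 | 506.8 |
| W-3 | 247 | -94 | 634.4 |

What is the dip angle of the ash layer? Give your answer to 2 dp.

Two edge vectors: W-1→W-2 = (-614, -728, 327.4), W-1→W-3 = (-833, -1026, 455).
Normal n = (W-1→W-2) × (W-1→W-3) = (4672.4, 6645.8, 23540).
So ∂z/∂E = −n_x/n_z = −0.19849 and ∂z/∂N = −n_y/n_z = −0.28232.
Gradient magnitude |∇z| = √(a² + b²) = √(0.03940 + 0.07970) = 0.34511.
True dip = arctan(0.34511) = 19.04°, dipping toward NE (azimuth ≈ 035°).

19.04°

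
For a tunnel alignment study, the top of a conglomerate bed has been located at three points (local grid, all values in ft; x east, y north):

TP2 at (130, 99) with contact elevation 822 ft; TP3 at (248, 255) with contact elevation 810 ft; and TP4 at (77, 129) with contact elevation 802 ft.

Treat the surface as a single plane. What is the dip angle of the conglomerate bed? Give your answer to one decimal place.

19.0°

Let the plane be z = a·x + b·y + c.
TP3−TP2: 118a + 156b = −12;  TP4−TP2: −53a + 30b = −20.
Solving gives a = 0.23374, b = −0.25373.
Gradient magnitude |∇z| = √(a² + b²) = √(0.05463 + 0.06438) = 0.34498.
True dip = arctan(0.34498) = 19.0°, dipping toward NW (azimuth ≈ 317°).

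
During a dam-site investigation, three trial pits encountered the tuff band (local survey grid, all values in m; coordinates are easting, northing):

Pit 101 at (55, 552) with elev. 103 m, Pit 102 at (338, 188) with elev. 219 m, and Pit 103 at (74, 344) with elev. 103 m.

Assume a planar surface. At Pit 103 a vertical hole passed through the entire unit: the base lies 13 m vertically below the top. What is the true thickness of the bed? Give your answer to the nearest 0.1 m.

Let the plane be z = a·easting + b·northing + c.
Pit 102−Pit 101: 283a − 364b = 116;  Pit 103−Pit 101: 19a − 208b = 0.
Solving gives a = 0.46446, b = 0.04243.
|∇z| = √(a²+b²) = 0.46640, so dip δ = arctan(0.46640) = 25.00°.
True thickness = vertical thickness × cos δ = 13 × cos 25.00° = 11.8 m.

11.8 m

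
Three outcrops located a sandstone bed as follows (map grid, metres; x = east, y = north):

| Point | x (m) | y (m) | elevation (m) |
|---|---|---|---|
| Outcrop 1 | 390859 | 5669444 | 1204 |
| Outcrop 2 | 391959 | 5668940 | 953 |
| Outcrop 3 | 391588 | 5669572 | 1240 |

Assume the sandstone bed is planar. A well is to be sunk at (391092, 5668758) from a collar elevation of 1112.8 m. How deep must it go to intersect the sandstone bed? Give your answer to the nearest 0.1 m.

Two edge vectors: Outcrop 1→Outcrop 2 = (1100, -504, -251), Outcrop 1→Outcrop 3 = (729, 128, 36).
Normal n = (Outcrop 1→Outcrop 2) × (Outcrop 1→Outcrop 3) = (13984, -222579, 508216).
So ∂z/∂x = −n_x/n_z = −0.027515859 and ∂z/∂y = −n_y/n_z = 0.437961418.
Intercept c from Outcrop 1: 1204 + 10754.82 − 2482997.73 = −2471038.91.
At (391092, 5668758): z_contact = −10761.23 + 2482697.29 − 2471038.91 = 897.15 m.
Depth below ground = 1112.8 − 897.15 = 215.7 m.

215.7 m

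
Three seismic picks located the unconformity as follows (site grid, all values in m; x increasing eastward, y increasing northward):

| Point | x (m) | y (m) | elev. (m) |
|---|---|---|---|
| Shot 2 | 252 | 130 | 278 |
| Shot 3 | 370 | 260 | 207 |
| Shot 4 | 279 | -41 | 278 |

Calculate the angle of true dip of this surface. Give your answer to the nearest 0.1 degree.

27.4°

Let the plane be z = a·x + b·y + c.
Shot 3−Shot 2: 118a + 130b = −71;  Shot 4−Shot 2: 27a − 171b = 0.
Solving gives a = −0.51254, b = −0.08093.
Gradient magnitude |∇z| = √(a² + b²) = √(0.26270 + 0.00655) = 0.51889.
True dip = arctan(0.51889) = 27.4°, dipping toward E (azimuth ≈ 081°).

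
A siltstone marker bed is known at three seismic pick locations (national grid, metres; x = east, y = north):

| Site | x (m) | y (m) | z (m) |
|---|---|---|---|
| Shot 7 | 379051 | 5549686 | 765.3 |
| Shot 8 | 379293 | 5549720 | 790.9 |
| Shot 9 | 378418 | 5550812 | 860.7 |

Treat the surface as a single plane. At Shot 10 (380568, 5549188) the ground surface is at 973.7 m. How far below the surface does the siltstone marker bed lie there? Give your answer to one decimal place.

Let the plane be z = a·x + b·y + c.
Shot 8−Shot 7: 242a + 34b = 25.6;  Shot 9−Shot 7: −633a + 1126b = 95.4.
Solving gives a = 0.087009462, b = 0.133638534.
Then c = 765.3 − a·379051 − b·5549686 = −773867.63.
At (380568, 5549188): z_contact = 33113.02 + 741585.35 − 773867.63 = 830.74 m.
Depth below ground = 973.7 − 830.74 = 143.0 m.

143.0 m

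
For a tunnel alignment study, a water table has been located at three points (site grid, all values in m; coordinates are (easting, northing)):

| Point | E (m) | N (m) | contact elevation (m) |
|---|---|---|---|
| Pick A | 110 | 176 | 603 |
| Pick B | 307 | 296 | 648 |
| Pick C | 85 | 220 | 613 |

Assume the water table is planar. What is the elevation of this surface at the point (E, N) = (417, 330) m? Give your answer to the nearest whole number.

664 m

Let the plane be z = a·E + b·N + c.
Pick B−Pick A: 197a + 120b = 45;  Pick C−Pick A: −25a + 44b = 10.
Solving gives a = 0.06685, b = 0.26526.
Then c = 603 − a·110 − b·176 = 548.96.
At (417, 330): z = 27.9 + 87.5 + 548.96 = 664.4 m.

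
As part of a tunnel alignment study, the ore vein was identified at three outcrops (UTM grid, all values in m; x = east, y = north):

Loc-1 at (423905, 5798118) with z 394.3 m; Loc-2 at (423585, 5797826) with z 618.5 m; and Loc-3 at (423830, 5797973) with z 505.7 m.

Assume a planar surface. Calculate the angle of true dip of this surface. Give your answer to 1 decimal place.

Two edge vectors: Loc-1→Loc-2 = (-320, -292, 224.2), Loc-1→Loc-3 = (-75, -145, 111.4).
Normal n = (Loc-1→Loc-2) × (Loc-1→Loc-3) = (-19.8, 18833, 24500).
So ∂z/∂x = −n_x/n_z = 0.00081 and ∂z/∂y = −n_y/n_z = −0.76869.
Gradient magnitude |∇z| = √(a² + b²) = √(0.00000 + 0.59089) = 0.76869.
True dip = arctan(0.76869) = 37.5°, dipping toward N (azimuth ≈ 360°).

37.5°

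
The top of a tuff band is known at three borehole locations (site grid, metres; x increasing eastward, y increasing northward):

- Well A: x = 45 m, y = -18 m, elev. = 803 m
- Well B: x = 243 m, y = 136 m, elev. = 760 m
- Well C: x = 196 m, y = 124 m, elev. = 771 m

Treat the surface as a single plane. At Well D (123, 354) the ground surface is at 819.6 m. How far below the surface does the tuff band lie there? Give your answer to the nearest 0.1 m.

Let the plane be z = a·x + b·y + c.
Well B−Well A: 198a + 154b = −43;  Well C−Well A: 151a + 142b = −32.
Solving gives a = −0.24229, b = 0.03229.
Then c = 803 − a·45 − b·-18 = 814.48.
At (123, 354): z_contact = −29.80 + 11.43 + 814.48 = 796.11 m.
Depth below ground = 819.6 − 796.11 = 23.5 m.

23.5 m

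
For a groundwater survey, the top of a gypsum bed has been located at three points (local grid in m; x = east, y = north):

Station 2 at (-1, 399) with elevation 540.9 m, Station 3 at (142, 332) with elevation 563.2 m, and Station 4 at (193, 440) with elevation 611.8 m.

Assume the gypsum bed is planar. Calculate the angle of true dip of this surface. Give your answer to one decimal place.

Let the plane be z = a·x + b·y + c.
Station 3−Station 2: 143a − 67b = 22.3;  Station 4−Station 2: 194a + 41b = 70.9.
Solving gives a = 0.30033, b = 0.30818.
Gradient magnitude |∇z| = √(a² + b²) = √(0.09020 + 0.09497) = 0.43032.
True dip = arctan(0.43032) = 23.3°, dipping toward SW (azimuth ≈ 224°).

23.3°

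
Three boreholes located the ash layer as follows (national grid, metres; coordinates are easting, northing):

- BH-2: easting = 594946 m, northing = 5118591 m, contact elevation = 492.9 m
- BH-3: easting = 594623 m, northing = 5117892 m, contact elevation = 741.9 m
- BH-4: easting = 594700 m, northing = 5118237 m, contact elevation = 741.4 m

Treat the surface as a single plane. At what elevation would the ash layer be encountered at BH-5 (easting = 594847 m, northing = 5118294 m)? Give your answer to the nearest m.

542 m

Two edge vectors: BH-2→BH-3 = (-323, -699, 249), BH-2→BH-4 = (-246, -354, 248.5).
Normal n = (BH-2→BH-3) × (BH-2→BH-4) = (-85555.5, 19011.5, -57612).
So ∂z/∂easting = −n_x/n_z = −1.48502916 and ∂z/∂northing = −n_y/n_z = 0.32999202.
Intercept c from BH-2: 492.9 + 883512.16 − 1689094.16 = −805089.10.
At (594847, 5118294): z = −883365.1 + 1688996.2 − 805089.10 = 541.9 m.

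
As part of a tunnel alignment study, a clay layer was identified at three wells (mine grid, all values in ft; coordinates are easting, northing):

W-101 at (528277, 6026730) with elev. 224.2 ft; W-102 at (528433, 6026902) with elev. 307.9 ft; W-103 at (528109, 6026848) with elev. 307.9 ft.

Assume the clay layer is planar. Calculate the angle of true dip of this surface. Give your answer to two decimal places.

Let the plane be z = a·easting + b·northing + c.
W-102−W-101: 156a + 172b = 83.7;  W-103−W-101: −168a + 118b = 83.7.
Solving gives a = −0.09555, b = 0.57329.
Gradient magnitude |∇z| = √(a² + b²) = √(0.00913 + 0.32866) = 0.58120.
True dip = arctan(0.58120) = 30.16°, dipping toward S (azimuth ≈ 171°).

30.16°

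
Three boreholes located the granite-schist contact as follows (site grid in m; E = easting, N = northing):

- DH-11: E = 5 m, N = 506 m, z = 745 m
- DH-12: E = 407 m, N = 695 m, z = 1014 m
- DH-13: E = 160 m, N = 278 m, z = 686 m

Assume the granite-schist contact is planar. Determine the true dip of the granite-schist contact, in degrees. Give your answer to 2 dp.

34.28°

Two edge vectors: DH-11→DH-12 = (402, 189, 269), DH-11→DH-13 = (155, -228, -59).
Normal n = (DH-11→DH-12) × (DH-11→DH-13) = (50181, 65413, -120951).
So ∂z/∂E = −n_x/n_z = 0.41489 and ∂z/∂N = −n_y/n_z = 0.54082.
Gradient magnitude |∇z| = √(a² + b²) = √(0.17213 + 0.29249) = 0.68163.
True dip = arctan(0.68163) = 34.28°, dipping toward SW (azimuth ≈ 217°).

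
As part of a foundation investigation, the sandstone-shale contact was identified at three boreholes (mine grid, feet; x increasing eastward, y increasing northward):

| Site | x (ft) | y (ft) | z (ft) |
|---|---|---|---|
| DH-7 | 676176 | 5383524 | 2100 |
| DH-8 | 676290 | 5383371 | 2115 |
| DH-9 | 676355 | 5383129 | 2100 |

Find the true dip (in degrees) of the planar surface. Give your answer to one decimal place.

Let the plane be z = a·x + b·y + c.
DH-8−DH-7: 114a − 153b = 15;  DH-9−DH-7: 179a − 395b = 0.
Solving gives a = 0.33583, b = 0.15219.
Gradient magnitude |∇z| = √(a² + b²) = √(0.11278 + 0.02316) = 0.36870.
True dip = arctan(0.36870) = 20.2°, dipping toward WSW (azimuth ≈ 246°).

20.2°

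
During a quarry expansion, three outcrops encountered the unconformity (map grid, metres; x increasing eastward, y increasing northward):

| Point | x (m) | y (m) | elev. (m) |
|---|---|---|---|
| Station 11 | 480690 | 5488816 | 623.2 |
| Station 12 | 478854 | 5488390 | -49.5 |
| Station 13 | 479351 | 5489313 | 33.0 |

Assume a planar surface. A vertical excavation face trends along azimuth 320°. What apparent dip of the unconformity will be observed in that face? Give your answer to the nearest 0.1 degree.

19.2°

Two edge vectors: Station 11→Station 12 = (-1836, -426, -672.7), Station 11→Station 13 = (-1339, 497, -590.2).
Normal n = (Station 11→Station 12) × (Station 11→Station 13) = (585757.1, -182861.9, -1482906).
So ∂z/∂x = −n_x/n_z = 0.39501 and ∂z/∂y = −n_y/n_z = −0.12331.
Unit vector along 320° is (sin 320°, cos 320°) = (-0.6428, 0.7660).
Slope in that direction = a·(-0.6428) + b·(0.7660) = −0.34837.
Apparent dip = arctan|0.34837| = 19.2° (true dip is 22.5°, so apparent ≤ true as expected).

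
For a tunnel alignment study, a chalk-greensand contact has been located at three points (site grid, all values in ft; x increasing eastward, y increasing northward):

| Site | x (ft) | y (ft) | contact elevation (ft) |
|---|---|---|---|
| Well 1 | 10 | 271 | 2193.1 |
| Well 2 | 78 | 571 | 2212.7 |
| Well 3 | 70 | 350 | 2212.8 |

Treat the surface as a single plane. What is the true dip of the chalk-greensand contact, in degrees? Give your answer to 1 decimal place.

Two edge vectors: Well 1→Well 2 = (68, 300, 19.6), Well 1→Well 3 = (60, 79, 19.7).
Normal n = (Well 1→Well 2) × (Well 1→Well 3) = (4361.6, -163.6, -12628).
So ∂z/∂x = −n_x/n_z = 0.34539 and ∂z/∂y = −n_y/n_z = −0.01296.
Gradient magnitude |∇z| = √(a² + b²) = √(0.11930 + 0.00017) = 0.34563.
True dip = arctan(0.34563) = 19.1°, dipping toward W (azimuth ≈ 272°).

19.1°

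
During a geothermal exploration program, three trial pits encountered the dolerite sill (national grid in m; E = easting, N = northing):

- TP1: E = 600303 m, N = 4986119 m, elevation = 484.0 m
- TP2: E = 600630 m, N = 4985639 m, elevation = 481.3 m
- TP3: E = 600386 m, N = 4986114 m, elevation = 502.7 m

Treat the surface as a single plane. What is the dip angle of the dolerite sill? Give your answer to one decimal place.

16.1°

Let the plane be z = a·E + b·N + c.
TP2−TP1: 327a − 480b = −2.7;  TP3−TP1: 83a − 5b = 18.7.
Solving gives a = 0.23530, b = 0.16592.
Gradient magnitude |∇z| = √(a² + b²) = √(0.05536 + 0.02753) = 0.28791.
True dip = arctan(0.28791) = 16.1°, dipping toward SW (azimuth ≈ 235°).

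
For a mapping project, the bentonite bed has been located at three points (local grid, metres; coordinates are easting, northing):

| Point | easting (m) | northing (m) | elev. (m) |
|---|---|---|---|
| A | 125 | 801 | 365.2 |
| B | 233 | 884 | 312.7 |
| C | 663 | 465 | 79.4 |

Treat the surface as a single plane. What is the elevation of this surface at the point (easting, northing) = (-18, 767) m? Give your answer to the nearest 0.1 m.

437.2 m

Let the plane be z = a·easting + b·northing + c.
B−A: 108a + 83b = −52.5;  C−A: 538a − 336b = −285.8.
Solving gives a = −0.51100, b = 0.03239.
Then c = 365.2 − a·125 − b·801 = 403.13.
At (-18, 767): z = 9.2 + 24.8 + 403.13 = 437.2 m.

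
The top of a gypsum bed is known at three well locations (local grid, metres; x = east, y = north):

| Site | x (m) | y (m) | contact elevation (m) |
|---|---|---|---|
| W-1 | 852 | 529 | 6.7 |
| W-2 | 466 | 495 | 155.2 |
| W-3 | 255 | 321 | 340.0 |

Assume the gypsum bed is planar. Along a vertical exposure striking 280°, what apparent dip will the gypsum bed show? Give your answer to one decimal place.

11.6°

Two edge vectors: W-1→W-2 = (-386, -34, 148.5), W-1→W-3 = (-597, -208, 333.3).
Normal n = (W-1→W-2) × (W-1→W-3) = (19555.8, 39999.3, 59990).
So ∂z/∂x = −n_x/n_z = −0.32598 and ∂z/∂y = −n_y/n_z = −0.66677.
Unit vector along 280° is (sin 280°, cos 280°) = (-0.9848, 0.1736).
Slope in that direction = a·(-0.9848) + b·(0.1736) = 0.20525.
Apparent dip = arctan|0.20525| = 11.6° (true dip is 36.6°, so apparent ≤ true as expected).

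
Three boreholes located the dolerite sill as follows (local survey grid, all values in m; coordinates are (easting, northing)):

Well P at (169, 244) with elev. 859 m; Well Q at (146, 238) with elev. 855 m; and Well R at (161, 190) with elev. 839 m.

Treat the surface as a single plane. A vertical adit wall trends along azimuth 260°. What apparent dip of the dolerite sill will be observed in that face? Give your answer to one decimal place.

Two edge vectors: Well P→Well Q = (-23, -6, -4), Well P→Well R = (-8, -54, -20).
Normal n = (Well P→Well Q) × (Well P→Well R) = (-96, -428, 1194).
So ∂z/∂E = −n_x/n_z = 0.08040 and ∂z/∂N = −n_y/n_z = 0.35846.
Unit vector along 260° is (sin 260°, cos 260°) = (-0.9848, -0.1736).
Slope in that direction = a·(-0.9848) + b·(-0.1736) = −0.14143.
Apparent dip = arctan|0.14143| = 8.0° (true dip is 20.2°, so apparent ≤ true as expected).

8.0°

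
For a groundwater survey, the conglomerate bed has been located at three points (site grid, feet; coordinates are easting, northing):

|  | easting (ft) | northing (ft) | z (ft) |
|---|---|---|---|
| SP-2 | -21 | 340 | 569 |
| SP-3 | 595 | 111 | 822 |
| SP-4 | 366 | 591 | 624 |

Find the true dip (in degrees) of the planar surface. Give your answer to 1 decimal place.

22.2°

Two edge vectors: SP-2→SP-3 = (616, -229, 253), SP-2→SP-4 = (387, 251, 55).
Normal n = (SP-2→SP-3) × (SP-2→SP-4) = (-76098, 64031, 243239).
So ∂z/∂easting = −n_x/n_z = 0.31285 and ∂z/∂northing = −n_y/n_z = −0.26324.
Gradient magnitude |∇z| = √(a² + b²) = √(0.09788 + 0.06930) = 0.40887.
True dip = arctan(0.40887) = 22.2°, dipping toward NW (azimuth ≈ 310°).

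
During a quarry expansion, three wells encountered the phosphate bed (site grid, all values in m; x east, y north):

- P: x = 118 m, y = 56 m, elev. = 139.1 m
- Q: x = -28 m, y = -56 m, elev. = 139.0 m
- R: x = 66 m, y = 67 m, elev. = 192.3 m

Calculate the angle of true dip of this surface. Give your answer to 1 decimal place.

52.8°

Let the plane be z = a·x + b·y + c.
Q−P: −146a − 112b = −0.1;  R−P: −52a + 11b = 53.2.
Solving gives a = −0.80179, b = 1.04608.
Gradient magnitude |∇z| = √(a² + b²) = √(0.64287 + 1.09429) = 1.31801.
True dip = arctan(1.31801) = 52.8°, dipping toward SE (azimuth ≈ 143°).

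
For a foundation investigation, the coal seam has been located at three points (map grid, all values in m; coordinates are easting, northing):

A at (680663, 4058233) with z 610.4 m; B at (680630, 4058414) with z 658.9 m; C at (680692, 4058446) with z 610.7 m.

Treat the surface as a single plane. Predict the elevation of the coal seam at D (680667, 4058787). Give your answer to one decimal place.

Let the plane be z = a·easting + b·northing + c.
B−A: −33a + 181b = 48.5;  C−A: 29a + 213b = 0.3.
Solving gives a = −0.836960417, b = 0.115360808.
Then c = 610.4 − a·680663 − b·4058233 = 102137.35.
At (680667, 4058787): z = −569691.3 + 468224.9 + 102137.35 = 671.0 m.

671.0 m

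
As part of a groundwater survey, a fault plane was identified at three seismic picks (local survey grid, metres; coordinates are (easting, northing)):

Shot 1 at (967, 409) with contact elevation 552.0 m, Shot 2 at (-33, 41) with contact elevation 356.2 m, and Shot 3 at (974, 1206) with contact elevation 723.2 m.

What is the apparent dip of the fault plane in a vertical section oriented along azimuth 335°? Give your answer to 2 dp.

8.21°

Let the plane be z = a·E + b·N + c.
Shot 2−Shot 1: −1000a − 368b = −195.8;  Shot 3−Shot 1: 7a + 797b = 171.2.
Solving gives a = 0.11713, b = 0.21378.
Unit vector along 335° is (sin 335°, cos 335°) = (-0.4226, 0.9063).
Slope in that direction = a·(-0.4226) + b·(0.9063) = 0.14425.
Apparent dip = arctan|0.14425| = 8.21° (true dip is 13.7°, so apparent ≤ true as expected).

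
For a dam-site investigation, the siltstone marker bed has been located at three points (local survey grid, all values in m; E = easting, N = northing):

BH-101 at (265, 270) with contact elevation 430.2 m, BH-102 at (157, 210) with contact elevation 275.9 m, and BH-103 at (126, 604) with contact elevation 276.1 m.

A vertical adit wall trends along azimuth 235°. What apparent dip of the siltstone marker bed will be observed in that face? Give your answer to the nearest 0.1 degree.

49.8°

Two edge vectors: BH-101→BH-102 = (-108, -60, -154.3), BH-101→BH-103 = (-139, 334, -154.1).
Normal n = (BH-101→BH-102) × (BH-101→BH-103) = (60782.2, 4804.9, -44412).
So ∂z/∂E = −n_x/n_z = 1.36860 and ∂z/∂N = −n_y/n_z = 0.10819.
Unit vector along 235° is (sin 235°, cos 235°) = (-0.8192, -0.5736).
Slope in that direction = a·(-0.8192) + b·(-0.5736) = −1.18315.
Apparent dip = arctan|1.18315| = 49.8° (true dip is 53.9°, so apparent ≤ true as expected).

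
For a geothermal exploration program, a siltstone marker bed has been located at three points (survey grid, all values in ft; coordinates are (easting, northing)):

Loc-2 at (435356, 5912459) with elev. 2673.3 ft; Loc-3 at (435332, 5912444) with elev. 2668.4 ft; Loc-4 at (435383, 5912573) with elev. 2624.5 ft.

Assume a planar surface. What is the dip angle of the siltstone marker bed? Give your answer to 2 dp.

Two edge vectors: Loc-2→Loc-3 = (-24, -15, -4.9), Loc-2→Loc-4 = (27, 114, -48.8).
Normal n = (Loc-2→Loc-3) × (Loc-2→Loc-4) = (1290.6, -1303.5, -2331).
So ∂z/∂E = −n_x/n_z = 0.55367 and ∂z/∂N = −n_y/n_z = −0.55920.
Gradient magnitude |∇z| = √(a² + b²) = √(0.30655 + 0.31271) = 0.78693.
True dip = arctan(0.78693) = 38.20°, dipping toward NW (azimuth ≈ 315°).

38.20°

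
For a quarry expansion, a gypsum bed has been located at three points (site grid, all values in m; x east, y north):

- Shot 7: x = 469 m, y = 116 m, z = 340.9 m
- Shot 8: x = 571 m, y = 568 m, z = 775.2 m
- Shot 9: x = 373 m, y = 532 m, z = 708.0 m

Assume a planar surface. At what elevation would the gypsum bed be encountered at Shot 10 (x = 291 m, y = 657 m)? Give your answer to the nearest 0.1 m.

809.2 m

Two edge vectors: Shot 7→Shot 8 = (102, 452, 434.3), Shot 7→Shot 9 = (-96, 416, 367.1).
Normal n = (Shot 7→Shot 8) × (Shot 7→Shot 9) = (-14739.6, -79137, 85824).
So ∂z/∂x = −n_x/n_z = 0.17174 and ∂z/∂y = −n_y/n_z = 0.92208.
Intercept c from Shot 7: 340.9 − 80.55 − 106.96 = 153.39.
At (291, 657): z = 50.0 + 605.8 + 153.39 = 809.2 m.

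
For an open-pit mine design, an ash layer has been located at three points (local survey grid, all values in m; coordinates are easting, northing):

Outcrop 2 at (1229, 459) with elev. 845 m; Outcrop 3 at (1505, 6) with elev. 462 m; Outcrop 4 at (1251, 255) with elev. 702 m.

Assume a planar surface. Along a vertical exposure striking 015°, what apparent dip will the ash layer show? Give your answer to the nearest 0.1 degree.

Let the plane be z = a·easting + b·northing + c.
Outcrop 3−Outcrop 2: 276a − 453b = −383;  Outcrop 4−Outcrop 2: 22a − 204b = −143.
Solving gives a = −0.28817, b = 0.66990.
Unit vector along 015° is (sin 15°, cos 15°) = (0.2588, 0.9659).
Slope in that direction = a·(0.2588) + b·(0.9659) = 0.57249.
Apparent dip = arctan|0.57249| = 29.8° (true dip is 36.1°, so apparent ≤ true as expected).

29.8°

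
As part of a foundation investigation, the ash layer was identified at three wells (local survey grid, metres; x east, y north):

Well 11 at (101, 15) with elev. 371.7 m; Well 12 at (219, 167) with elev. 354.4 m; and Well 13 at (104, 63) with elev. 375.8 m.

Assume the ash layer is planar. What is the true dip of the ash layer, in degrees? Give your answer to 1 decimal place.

Two edge vectors: Well 11→Well 12 = (118, 152, -17.3), Well 11→Well 13 = (3, 48, 4.1).
Normal n = (Well 11→Well 12) × (Well 11→Well 13) = (1453.6, -535.7, 5208).
So ∂z/∂x = −n_x/n_z = −0.27911 and ∂z/∂y = −n_y/n_z = 0.10286.
Gradient magnitude |∇z| = √(a² + b²) = √(0.07790 + 0.01058) = 0.29746.
True dip = arctan(0.29746) = 16.6°, dipping toward ESE (azimuth ≈ 110°).

16.6°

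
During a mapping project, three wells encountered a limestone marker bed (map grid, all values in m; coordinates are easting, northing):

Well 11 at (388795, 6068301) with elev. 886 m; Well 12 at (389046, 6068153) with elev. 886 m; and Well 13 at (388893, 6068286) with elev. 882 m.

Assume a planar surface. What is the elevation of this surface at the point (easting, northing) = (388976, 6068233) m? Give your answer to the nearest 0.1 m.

882.4 m

Let the plane be z = a·easting + b·northing + c.
Well 12−Well 11: 251a − 148b = 0;  Well 13−Well 11: 98a − 15b = −4.
Solving gives a = −0.055126176, b = −0.093491014.
Then c = 886 − a·388795 − b·6068301 = 589650.40.
At (388976, 6068233): z = −21442.8 − 567325.3 + 589650.40 = 882.4 m.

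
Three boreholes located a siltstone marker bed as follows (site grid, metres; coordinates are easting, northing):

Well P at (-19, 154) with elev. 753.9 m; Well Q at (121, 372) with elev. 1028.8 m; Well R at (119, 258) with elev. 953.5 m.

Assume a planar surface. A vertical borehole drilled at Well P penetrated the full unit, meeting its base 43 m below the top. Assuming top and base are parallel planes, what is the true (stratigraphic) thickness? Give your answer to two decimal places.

Two edge vectors: Well P→Well Q = (140, 218, 274.9), Well P→Well R = (138, 104, 199.6).
Normal n = (Well P→Well Q) × (Well P→Well R) = (14923.2, 9992.2, -15524).
So ∂z/∂easting = −n_x/n_z = 0.96130 and ∂z/∂northing = −n_y/n_z = 0.64366.
|∇z| = √(a²+b²) = 1.15689, so dip δ = arctan(1.15689) = 49.16°.
True thickness = vertical thickness × cos δ = 43 × cos 49.16° = 28.12 m.

28.12 m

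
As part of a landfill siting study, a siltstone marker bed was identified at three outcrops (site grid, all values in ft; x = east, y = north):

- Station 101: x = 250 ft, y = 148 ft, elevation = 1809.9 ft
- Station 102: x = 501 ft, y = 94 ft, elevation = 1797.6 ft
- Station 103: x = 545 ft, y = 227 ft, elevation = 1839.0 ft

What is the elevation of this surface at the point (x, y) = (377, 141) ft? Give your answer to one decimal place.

Let the plane be z = a·x + b·y + c.
Station 102−Station 101: 251a − 54b = −12.3;  Station 103−Station 101: 295a + 79b = 29.1.
Solving gives a = 0.01677, b = 0.30573.
Then c = 1809.9 − a·250 − b·148 = 1760.46.
At (377, 141): z = 6.3 + 43.1 + 1760.46 = 1809.9 ft.

1809.9 ft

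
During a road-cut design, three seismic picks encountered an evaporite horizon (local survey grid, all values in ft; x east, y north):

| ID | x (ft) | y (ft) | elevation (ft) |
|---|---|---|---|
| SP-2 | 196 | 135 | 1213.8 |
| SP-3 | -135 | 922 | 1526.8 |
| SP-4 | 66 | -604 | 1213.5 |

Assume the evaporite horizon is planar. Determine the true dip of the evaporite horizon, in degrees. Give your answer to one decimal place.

34.1°

Two edge vectors: SP-2→SP-3 = (-331, 787, 313), SP-2→SP-4 = (-130, -739, -0.3).
Normal n = (SP-2→SP-3) × (SP-2→SP-4) = (231070.9, -40789.3, 346919).
So ∂z/∂x = −n_x/n_z = −0.66607 and ∂z/∂y = −n_y/n_z = 0.11758.
Gradient magnitude |∇z| = √(a² + b²) = √(0.44364 + 0.01382) = 0.67636.
True dip = arctan(0.67636) = 34.1°, dipping toward E (azimuth ≈ 100°).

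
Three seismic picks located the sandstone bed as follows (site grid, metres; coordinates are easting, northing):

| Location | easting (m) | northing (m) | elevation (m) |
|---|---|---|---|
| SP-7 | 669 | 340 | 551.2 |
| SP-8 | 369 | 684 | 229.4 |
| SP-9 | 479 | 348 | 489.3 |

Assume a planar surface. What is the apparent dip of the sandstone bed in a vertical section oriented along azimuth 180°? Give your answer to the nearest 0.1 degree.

34.1°

Two edge vectors: SP-7→SP-8 = (-300, 344, -321.8), SP-7→SP-9 = (-190, 8, -61.9).
Normal n = (SP-7→SP-8) × (SP-7→SP-9) = (-18719.2, 42572, 62960).
So ∂z/∂easting = −n_x/n_z = 0.29732 and ∂z/∂northing = −n_y/n_z = −0.67618.
Unit vector along 180° is (sin 180°, cos 180°) = (0.0000, -1.0000).
Slope in that direction = a·(0.0000) + b·(-1.0000) = 0.67618.
Apparent dip = arctan|0.67618| = 34.1° (true dip is 36.5°, so apparent ≤ true as expected).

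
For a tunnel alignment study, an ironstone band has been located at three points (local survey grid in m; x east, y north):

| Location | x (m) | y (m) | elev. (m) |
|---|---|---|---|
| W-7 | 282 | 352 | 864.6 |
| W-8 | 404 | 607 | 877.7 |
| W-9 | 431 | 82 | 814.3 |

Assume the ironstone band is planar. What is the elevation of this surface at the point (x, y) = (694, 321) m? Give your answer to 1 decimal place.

807.1 m

Let the plane be z = a·x + b·y + c.
W-8−W-7: 122a + 255b = 13.1;  W-9−W-7: 149a − 270b = −50.3.
Solving gives a = −0.13096, b = 0.11403.
Then c = 864.6 − a·282 − b·352 = 861.39.
At (694, 321): z = −90.9 + 36.6 + 861.39 = 807.1 m.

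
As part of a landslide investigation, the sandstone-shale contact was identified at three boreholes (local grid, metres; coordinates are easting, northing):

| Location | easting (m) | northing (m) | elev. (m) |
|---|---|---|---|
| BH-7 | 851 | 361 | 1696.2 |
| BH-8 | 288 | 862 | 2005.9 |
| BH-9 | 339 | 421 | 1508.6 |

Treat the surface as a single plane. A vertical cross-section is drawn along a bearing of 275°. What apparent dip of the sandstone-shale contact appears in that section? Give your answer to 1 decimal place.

21.8°

Let the plane be z = a·easting + b·northing + c.
BH-8−BH-7: −563a + 501b = 309.7;  BH-9−BH-7: −512a + 60b = −187.6.
Solving gives a = 0.50540, b = 1.18611.
Unit vector along 275° is (sin 275°, cos 275°) = (-0.9962, 0.0872).
Slope in that direction = a·(-0.9962) + b·(0.0872) = −0.40010.
Apparent dip = arctan|0.40010| = 21.8° (true dip is 52.2°, so apparent ≤ true as expected).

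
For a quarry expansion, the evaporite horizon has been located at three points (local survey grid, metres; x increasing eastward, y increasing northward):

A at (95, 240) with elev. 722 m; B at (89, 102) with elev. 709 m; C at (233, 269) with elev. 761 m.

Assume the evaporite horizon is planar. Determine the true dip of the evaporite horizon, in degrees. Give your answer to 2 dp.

Let the plane be z = a·x + b·y + c.
B−A: −6a − 138b = −13;  C−A: 138a + 29b = 39.
Solving gives a = 0.26524, b = 0.08267.
Gradient magnitude |∇z| = √(a² + b²) = √(0.07035 + 0.00683) = 0.27782.
True dip = arctan(0.27782) = 15.53°, dipping toward WSW (azimuth ≈ 253°).

15.53°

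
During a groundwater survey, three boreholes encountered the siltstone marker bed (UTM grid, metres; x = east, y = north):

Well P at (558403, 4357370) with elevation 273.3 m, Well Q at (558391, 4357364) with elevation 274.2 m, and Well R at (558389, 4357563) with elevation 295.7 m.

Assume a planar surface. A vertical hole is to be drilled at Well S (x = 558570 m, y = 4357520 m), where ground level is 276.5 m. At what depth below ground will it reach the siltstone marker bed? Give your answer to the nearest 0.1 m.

8.6 m

Two edge vectors: Well P→Well Q = (-12, -6, 0.9), Well P→Well R = (-14, 193, 22.4).
Normal n = (Well P→Well Q) × (Well P→Well R) = (-308.1, 256.2, -2400).
So ∂z/∂x = −n_x/n_z = −0.128375000 and ∂z/∂y = −n_y/n_z = 0.106750000.
Intercept c from Well P: 273.3 + 71684.99 − 465149.25 = −393190.96.
At (558570, 4357520): z_contact = −71706.42 + 465165.26 − 393190.96 = 267.87 m.
Depth below ground = 276.5 − 267.87 = 8.6 m.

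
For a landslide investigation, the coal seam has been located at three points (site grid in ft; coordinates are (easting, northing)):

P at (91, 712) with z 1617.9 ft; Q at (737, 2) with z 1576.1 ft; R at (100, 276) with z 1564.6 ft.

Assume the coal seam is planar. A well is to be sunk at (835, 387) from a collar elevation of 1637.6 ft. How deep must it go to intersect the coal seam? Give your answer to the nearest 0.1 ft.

Two edge vectors: P→Q = (646, -710, -41.8), P→R = (9, -436, -53.3).
Normal n = (P→Q) × (P→R) = (19618.2, 34055.6, -275266).
So ∂z/∂E = −n_x/n_z = 0.07127 and ∂z/∂N = −n_y/n_z = 0.12372.
Intercept c from P: 1617.9 − 6.49 − 88.09 = 1523.33.
At (835, 387): z_contact = 59.51 + 47.88 + 1523.33 = 1630.72 ft.
Depth below ground = 1637.6 − 1630.72 = 6.9 ft.

6.9 ft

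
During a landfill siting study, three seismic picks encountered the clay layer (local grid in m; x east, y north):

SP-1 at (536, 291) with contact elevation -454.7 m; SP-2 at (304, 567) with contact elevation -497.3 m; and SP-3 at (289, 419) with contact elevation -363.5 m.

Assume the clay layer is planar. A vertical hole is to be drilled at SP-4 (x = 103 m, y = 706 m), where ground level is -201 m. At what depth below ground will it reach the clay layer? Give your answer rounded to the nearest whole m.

Two edge vectors: SP-1→SP-2 = (-232, 276, -42.6), SP-1→SP-3 = (-247, 128, 91.2).
Normal n = (SP-1→SP-2) × (SP-1→SP-3) = (30624, 31680.6, 38476).
So ∂z/∂x = −n_x/n_z = −0.79592 and ∂z/∂y = −n_y/n_z = −0.82339.
Intercept c from SP-1: -454.7 + 426.62 + 239.61 = 211.52.
At (103, 706): z_contact = −82.0 − 581.3 + 211.52 = -451.8 m.
Depth below ground = -201 − (-451.8) = 251 m.

251 m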